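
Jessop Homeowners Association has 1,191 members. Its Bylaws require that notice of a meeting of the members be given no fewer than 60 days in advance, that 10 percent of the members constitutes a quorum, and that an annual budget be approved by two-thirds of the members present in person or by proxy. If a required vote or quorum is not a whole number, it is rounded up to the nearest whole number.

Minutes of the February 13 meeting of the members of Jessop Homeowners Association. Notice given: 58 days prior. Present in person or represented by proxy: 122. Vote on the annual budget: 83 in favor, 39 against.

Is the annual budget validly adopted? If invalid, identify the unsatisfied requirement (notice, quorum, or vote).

Invalid — notice requirement not satisfied.

Notice: 58 days given; 60 required. Not satisfied.
Quorum: 10% of 1,191 = 119.10, rounded up to 120; 122 present. Satisfied.
Vote: requires two-thirds of those present (122); 2/3 of 122 = 81.33, rounded up to 82, so 82 needed; 83 in favor. Satisfied.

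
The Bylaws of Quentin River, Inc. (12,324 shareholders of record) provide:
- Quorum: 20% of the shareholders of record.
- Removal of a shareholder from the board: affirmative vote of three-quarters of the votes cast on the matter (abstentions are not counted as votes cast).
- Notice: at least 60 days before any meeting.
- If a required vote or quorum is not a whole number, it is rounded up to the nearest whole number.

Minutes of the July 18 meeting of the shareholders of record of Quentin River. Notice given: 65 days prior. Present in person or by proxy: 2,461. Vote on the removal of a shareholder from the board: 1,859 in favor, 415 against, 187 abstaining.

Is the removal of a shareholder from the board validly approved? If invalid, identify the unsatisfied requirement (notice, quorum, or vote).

Notice: 65 days given; 60 required. Satisfied.
Quorum: 20% of 12,324 = 2,464.80, rounded up to 2,465; 2,461 present. Not satisfied.
Vote: requires three-fourths of the votes cast (2,461 − 187 abstaining = 2,274); 3/4 of 2274 = 1705.50, rounded up to 1706, so 1,706 needed; 1,859 in favor. Satisfied.

Invalid — quorum requirement not satisfied.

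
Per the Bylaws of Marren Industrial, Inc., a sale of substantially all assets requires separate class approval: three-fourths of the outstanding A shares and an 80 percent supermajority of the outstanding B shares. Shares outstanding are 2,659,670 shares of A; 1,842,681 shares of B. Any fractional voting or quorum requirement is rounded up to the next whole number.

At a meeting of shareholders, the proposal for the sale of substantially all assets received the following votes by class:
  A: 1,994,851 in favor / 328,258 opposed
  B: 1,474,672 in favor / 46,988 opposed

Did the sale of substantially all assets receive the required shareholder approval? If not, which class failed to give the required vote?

Approved — every class gave the required vote.

A: 3/4 of 2659670 = 1994752.50, rounded up to 1994753; 1,994,753 required, 1,994,851 in favor — approved.
B: 4/5 of 1842681 = 1474144.80, rounded up to 1474145; 1,474,145 required, 1,474,672 in favor — approved.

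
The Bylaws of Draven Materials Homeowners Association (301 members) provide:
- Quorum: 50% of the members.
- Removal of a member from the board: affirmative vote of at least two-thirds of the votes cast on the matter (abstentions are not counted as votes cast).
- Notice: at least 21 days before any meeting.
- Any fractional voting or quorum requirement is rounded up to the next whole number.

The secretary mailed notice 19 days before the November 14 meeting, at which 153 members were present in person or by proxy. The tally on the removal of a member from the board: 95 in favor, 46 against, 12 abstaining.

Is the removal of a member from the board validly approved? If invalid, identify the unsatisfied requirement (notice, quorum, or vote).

Notice: 19 days given; 21 required. Not satisfied.
Quorum: 50% of 301 = 150.50, rounded up to 151; 153 present. Satisfied.
Vote: requires two-thirds of the votes cast (153 − 12 abstaining = 141); 2/3 of 141 = 94, so 94 needed; 95 in favor. Satisfied.

Invalid — notice requirement not satisfied.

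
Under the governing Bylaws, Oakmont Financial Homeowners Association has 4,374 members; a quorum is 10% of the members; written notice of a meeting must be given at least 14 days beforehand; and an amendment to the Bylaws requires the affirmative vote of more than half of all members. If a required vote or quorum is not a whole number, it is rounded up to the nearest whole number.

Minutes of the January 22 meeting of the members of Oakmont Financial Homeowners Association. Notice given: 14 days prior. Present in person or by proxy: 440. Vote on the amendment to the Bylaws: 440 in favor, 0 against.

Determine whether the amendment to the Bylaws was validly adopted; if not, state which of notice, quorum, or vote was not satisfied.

Notice: 14 days given; 14 required. Satisfied.
Quorum: 10% of 4,374 = 437.40, rounded up to 438; 440 present. Satisfied.
Vote: requires a majority of all members (4,374); a majority of 4374 is 2188, so 2,188 needed; 440 in favor. Not satisfied.

Invalid — vote requirement not satisfied.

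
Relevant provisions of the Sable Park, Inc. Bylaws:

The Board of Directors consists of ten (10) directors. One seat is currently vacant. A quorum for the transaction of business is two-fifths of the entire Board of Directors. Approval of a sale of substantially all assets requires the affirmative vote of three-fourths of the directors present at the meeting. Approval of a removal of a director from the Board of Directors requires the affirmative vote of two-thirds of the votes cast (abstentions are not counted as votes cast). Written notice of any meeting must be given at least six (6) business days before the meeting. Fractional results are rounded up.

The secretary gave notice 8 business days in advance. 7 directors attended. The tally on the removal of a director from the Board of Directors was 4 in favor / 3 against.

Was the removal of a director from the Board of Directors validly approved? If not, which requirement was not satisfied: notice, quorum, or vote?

Invalid — vote requirement not satisfied.

Notice: 8 business days given; 6 required (8 ≥ 6). Satisfied.
Quorum: 7 present; quorum is 4. Satisfied.
Vote: the removal of a director from the Board of Directors requires two-thirds of the votes cast (7). 2/3 of 7 = 4.67, rounded up to 5, so 5 affirmative votes are needed; 4 voted in favor. Not satisfied.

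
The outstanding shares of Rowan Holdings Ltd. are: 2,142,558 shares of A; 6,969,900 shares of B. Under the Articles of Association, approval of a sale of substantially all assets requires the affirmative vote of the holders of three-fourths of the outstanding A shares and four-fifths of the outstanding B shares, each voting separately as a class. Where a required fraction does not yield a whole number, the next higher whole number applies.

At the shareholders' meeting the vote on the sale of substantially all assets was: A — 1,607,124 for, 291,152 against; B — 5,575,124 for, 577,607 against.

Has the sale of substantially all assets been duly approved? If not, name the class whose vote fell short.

Not approved — the B shares did not give the required vote.

A: 3/4 of 2142558 = 1606918.50, rounded up to 1606919; 1,606,919 required, 1,607,124 in favor — approved.
B: 4/5 of 6969900 = 5575920; 5,575,920 required, 5,575,124 in favor — not approved.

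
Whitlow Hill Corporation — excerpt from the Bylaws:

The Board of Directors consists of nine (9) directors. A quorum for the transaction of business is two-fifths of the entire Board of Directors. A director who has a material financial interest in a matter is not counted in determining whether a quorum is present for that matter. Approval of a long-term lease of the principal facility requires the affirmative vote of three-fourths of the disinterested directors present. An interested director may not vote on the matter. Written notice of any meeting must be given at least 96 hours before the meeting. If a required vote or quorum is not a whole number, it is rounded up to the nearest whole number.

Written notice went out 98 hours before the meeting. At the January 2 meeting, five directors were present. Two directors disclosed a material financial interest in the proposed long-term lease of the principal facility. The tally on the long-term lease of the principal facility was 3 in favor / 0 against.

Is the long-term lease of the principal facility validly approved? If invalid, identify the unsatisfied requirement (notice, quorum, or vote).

Notice: 98 hours given; 96 required (98 ≥ 96). Satisfied.
Quorum: 5 present, but the 2 interested directors do not count, leaving 3. Quorum is 4. Not satisfied.
Vote: the long-term lease of the principal facility requires three-fourths of the disinterested directors present (5 − 2 = 3). 3/4 of 3 = 2.25, rounded up to 3, so 3 affirmative votes are needed; 3 voted in favor. Satisfied. (Moot — without a quorum no business can be validly transacted.)

Invalid — quorum requirement not satisfied.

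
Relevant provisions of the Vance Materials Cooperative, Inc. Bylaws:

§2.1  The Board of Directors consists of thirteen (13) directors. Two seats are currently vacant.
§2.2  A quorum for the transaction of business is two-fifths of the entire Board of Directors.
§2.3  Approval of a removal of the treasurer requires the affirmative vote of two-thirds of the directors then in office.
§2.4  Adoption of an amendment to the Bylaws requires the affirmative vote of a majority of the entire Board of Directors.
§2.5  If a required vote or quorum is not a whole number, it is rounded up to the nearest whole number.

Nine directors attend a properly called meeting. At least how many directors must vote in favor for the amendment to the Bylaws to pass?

The amendment to the Bylaws requires a majority of the entire Board of Directors (13).
A majority of 13 is 7.

7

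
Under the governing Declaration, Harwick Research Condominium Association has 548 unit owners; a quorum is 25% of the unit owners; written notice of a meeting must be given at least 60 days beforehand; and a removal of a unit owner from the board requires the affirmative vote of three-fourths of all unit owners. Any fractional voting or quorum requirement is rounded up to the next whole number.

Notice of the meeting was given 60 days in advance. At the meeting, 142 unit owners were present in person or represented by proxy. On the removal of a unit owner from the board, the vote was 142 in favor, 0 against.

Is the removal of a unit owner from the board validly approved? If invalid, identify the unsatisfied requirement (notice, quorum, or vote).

Invalid — vote requirement not satisfied.

Notice: 60 days given; 60 required. Satisfied.
Quorum: 25% of 548 = 137; 142 present. Satisfied.
Vote: requires three-fourths of all unit owners (548); 3/4 of 548 = 411, so 411 needed; 142 in favor. Not satisfied.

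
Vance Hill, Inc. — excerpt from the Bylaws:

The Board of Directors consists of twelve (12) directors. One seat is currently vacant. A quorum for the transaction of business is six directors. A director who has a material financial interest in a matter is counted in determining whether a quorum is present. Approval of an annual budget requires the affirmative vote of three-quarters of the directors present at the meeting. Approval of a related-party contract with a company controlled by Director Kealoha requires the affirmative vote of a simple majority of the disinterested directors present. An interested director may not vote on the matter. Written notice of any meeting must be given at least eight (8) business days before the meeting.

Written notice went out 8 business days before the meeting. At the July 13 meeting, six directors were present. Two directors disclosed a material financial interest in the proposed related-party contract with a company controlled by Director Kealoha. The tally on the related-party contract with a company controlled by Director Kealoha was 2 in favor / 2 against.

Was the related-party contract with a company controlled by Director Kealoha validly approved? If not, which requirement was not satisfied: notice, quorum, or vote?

Notice: 8 business days given; 8 required (8 ≥ 8). Satisfied.
Quorum: 6 present (interested directors count toward quorum); quorum is 6. Satisfied.
Vote: the related-party contract with a company controlled by Director Kealoha requires a majority of the disinterested directors present (6 − 2 = 4). A majority of 4 is 3, so 3 affirmative votes are needed; 2 voted in favor. Not satisfied.

Invalid — vote requirement not satisfied.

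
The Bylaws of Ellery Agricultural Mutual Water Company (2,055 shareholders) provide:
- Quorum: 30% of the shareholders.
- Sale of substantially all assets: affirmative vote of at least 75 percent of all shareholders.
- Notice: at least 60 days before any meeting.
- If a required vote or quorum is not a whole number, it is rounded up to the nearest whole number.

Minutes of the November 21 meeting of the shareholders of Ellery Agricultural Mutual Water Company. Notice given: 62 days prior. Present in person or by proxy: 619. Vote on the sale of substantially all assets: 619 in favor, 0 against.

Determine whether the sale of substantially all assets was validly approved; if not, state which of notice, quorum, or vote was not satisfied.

Invalid — vote requirement not satisfied.

Notice: 62 days given; 60 required. Satisfied.
Quorum: 30% of 2,055 = 616.50, rounded up to 617; 619 present. Satisfied.
Vote: requires three-fourths of all shareholders (2,055); 3/4 of 2055 = 1541.25, rounded up to 1542, so 1,542 needed; 619 in favor. Not satisfied.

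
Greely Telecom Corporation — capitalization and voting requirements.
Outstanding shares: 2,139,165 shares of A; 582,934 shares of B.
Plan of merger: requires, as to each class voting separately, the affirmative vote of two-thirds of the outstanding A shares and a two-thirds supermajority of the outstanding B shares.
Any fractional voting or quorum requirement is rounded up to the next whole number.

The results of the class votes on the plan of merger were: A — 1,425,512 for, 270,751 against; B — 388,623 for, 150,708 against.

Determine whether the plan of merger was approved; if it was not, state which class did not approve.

Not approved — the A shares did not give the required vote.

A: 2/3 of 2139165 = 1426110; 1,426,110 required, 1,425,512 in favor — not approved.
B: 2/3 of 582934 = 388622.67, rounded up to 388623; 388,623 required, 388,623 in favor — approved.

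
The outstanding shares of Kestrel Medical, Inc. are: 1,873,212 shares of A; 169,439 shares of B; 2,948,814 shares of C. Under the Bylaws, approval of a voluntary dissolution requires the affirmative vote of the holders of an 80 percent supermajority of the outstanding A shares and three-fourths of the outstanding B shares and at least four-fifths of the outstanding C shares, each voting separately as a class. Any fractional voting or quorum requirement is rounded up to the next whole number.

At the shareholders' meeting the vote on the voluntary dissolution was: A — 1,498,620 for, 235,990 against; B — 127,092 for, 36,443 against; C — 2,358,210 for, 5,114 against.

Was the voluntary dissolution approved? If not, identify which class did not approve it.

Not approved — the C shares did not give the required vote.

A: 4/5 of 1873212 = 1498569.60, rounded up to 1498570; 1,498,570 required, 1,498,620 in favor — approved.
B: 3/4 of 169439 = 127079.25, rounded up to 127080; 127,080 required, 127,092 in favor — approved.
C: 4/5 of 2948814 = 2359051.20, rounded up to 2359052; 2,359,052 required, 2,358,210 in favor — not approved.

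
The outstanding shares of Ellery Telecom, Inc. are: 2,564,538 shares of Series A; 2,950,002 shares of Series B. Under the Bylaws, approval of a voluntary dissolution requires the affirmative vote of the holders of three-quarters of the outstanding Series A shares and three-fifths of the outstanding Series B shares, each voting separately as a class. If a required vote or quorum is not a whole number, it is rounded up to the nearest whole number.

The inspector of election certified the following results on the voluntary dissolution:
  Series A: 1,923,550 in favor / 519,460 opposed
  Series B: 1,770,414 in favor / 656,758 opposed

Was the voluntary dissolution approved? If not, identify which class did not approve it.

Approved — every class gave the required vote.

Series A: 3/4 of 2564538 = 1923403.50, rounded up to 1923404; 1,923,404 required, 1,923,550 in favor — approved.
Series B: 3/5 of 2950002 = 1770001.20, rounded up to 1770002; 1,770,002 required, 1,770,414 in favor — approved.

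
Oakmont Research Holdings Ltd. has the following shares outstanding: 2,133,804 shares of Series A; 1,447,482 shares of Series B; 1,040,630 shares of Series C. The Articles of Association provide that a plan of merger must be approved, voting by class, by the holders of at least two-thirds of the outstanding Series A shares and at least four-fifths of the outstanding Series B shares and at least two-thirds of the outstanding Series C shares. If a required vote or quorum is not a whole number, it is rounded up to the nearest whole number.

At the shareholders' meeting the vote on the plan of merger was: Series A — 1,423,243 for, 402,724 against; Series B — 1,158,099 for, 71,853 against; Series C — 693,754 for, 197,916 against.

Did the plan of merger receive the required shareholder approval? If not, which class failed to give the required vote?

Series A: 2/3 of 2133804 = 1422536; 1,422,536 required, 1,423,243 in favor — approved.
Series B: 4/5 of 1447482 = 1157985.60, rounded up to 1157986; 1,157,986 required, 1,158,099 in favor — approved.
Series C: 2/3 of 1040630 = 693753.33, rounded up to 693754; 693,754 required, 693,754 in favor — approved.

Approved — every class gave the required vote.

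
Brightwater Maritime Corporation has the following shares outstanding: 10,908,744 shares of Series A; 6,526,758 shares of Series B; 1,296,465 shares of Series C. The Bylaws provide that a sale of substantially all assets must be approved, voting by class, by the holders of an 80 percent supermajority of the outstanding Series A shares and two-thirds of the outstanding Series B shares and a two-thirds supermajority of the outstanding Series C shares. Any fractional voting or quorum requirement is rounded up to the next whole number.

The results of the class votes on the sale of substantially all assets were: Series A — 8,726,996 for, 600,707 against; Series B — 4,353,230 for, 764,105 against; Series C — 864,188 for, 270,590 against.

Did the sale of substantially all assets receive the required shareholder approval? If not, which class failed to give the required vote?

Series A: 4/5 of 10908744 = 8726995.20, rounded up to 8726996; 8,726,996 required, 8,726,996 in favor — approved.
Series B: 2/3 of 6526758 = 4351172; 4,351,172 required, 4,353,230 in favor — approved.
Series C: 2/3 of 1296465 = 864310; 864,310 required, 864,188 in favor — not approved.

Not approved — the Series C shares did not give the required vote.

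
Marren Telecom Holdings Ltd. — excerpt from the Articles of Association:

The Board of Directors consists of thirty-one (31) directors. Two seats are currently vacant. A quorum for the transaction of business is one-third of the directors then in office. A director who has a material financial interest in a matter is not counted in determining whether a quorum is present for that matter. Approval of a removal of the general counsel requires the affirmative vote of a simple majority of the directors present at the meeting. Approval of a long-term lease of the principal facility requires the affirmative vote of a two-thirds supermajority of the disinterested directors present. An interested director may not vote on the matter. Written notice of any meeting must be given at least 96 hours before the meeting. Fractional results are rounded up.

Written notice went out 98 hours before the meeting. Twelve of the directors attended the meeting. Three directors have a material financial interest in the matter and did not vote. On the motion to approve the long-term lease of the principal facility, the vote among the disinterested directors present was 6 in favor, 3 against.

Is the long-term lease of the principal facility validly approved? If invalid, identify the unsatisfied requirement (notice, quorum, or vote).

Invalid — quorum requirement not satisfied.

Notice: 98 hours given; 96 required (98 ≥ 96). Satisfied.
Quorum: 12 present, but the 3 interested directors do not count, leaving 9. Quorum is 10. Not satisfied.
Vote: the long-term lease of the principal facility requires two-thirds of the disinterested directors present (12 − 3 = 9). 2/3 of 9 = 6, so 6 affirmative votes are needed; 6 voted in favor. Satisfied. (Moot — without a quorum no business can be validly transacted.)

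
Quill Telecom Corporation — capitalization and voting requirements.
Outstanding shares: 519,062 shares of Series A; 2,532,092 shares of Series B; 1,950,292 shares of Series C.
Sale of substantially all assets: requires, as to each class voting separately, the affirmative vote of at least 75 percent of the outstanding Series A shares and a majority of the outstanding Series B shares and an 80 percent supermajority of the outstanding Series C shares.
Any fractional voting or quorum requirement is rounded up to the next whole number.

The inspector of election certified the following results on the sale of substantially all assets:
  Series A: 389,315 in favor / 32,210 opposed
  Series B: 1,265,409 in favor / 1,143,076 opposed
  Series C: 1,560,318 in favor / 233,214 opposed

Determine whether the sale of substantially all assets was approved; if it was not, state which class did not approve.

Series A: 3/4 of 519062 = 389296.50, rounded up to 389297; 389,297 required, 389,315 in favor — approved.
Series B: a majority of 2532092 is 1266047; 1,266,047 required, 1,265,409 in favor — not approved.
Series C: 4/5 of 1950292 = 1560233.60, rounded up to 1560234; 1,560,234 required, 1,560,318 in favor — approved.

Not approved — the Series B shares did not give the required vote.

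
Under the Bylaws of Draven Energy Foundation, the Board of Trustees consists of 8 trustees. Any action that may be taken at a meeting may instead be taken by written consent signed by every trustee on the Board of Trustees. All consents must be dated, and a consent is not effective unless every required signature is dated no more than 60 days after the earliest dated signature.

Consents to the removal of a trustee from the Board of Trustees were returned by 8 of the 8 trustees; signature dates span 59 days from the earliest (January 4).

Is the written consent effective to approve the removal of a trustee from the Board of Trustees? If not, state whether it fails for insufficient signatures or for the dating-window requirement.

Signatures required: every one of 8 — unanimous means all 8, so 8 needed; 8 signed. Sufficient.
Dating window: the latest signature is 59 days after the earliest; the limit is 60 days. Within the window.

Effective — both the signature and dating-window requirements are satisfied.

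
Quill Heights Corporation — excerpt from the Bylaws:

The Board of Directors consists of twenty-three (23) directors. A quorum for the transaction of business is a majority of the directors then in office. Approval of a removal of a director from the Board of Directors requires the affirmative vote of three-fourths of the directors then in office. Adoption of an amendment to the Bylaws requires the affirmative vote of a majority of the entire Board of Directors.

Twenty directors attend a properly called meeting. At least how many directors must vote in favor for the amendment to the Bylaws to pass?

12

The amendment to the Bylaws requires a majority of the entire Board of Directors (23).
A majority of 23 is 12.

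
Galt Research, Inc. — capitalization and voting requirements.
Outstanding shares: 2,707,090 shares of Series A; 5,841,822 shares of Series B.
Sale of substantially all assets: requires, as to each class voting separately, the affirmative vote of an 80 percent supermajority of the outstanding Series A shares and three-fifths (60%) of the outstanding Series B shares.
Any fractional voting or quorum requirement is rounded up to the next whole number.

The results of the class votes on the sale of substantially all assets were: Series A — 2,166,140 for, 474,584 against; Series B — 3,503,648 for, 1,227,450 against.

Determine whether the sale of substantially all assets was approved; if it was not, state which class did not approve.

Not approved — the Series B shares did not give the required vote.

Series A: 4/5 of 2707090 = 2165672; 2,165,672 required, 2,166,140 in favor — approved.
Series B: 3/5 of 5841822 = 3505093.20, rounded up to 3505094; 3,505,094 required, 3,503,648 in favor — not approved.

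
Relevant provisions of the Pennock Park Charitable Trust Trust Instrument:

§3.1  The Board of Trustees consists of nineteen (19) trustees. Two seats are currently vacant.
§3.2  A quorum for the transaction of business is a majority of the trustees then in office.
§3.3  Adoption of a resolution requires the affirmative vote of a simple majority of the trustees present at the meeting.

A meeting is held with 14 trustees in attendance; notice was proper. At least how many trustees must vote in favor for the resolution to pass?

8

The resolution requires a majority of the trustees present (14).
A majority of 14 is 8.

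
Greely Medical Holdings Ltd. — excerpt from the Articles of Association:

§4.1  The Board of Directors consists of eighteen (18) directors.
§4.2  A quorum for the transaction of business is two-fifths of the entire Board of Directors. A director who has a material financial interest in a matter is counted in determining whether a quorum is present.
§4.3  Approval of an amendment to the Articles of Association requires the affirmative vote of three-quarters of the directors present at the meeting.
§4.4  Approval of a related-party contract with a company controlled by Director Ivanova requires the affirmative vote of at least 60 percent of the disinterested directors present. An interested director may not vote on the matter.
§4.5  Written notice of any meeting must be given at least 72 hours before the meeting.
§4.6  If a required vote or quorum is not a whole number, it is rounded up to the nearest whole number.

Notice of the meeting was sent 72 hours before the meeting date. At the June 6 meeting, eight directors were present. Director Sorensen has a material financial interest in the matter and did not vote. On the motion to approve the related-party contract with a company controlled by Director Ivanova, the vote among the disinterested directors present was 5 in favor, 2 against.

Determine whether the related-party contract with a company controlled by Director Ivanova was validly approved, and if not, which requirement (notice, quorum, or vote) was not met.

Valid — all requirements satisfied.

Notice: 72 hours given; 72 required (72 ≥ 72). Satisfied.
Quorum: 8 present (interested directors count toward quorum); quorum is 8. Satisfied.
Vote: the related-party contract with a company controlled by Director Ivanova requires three-fifths of the disinterested directors present (8 − 1 = 7). 3/5 of 7 = 4.20, rounded up to 5, so 5 affirmative votes are needed; 5 voted in favor. Satisfied.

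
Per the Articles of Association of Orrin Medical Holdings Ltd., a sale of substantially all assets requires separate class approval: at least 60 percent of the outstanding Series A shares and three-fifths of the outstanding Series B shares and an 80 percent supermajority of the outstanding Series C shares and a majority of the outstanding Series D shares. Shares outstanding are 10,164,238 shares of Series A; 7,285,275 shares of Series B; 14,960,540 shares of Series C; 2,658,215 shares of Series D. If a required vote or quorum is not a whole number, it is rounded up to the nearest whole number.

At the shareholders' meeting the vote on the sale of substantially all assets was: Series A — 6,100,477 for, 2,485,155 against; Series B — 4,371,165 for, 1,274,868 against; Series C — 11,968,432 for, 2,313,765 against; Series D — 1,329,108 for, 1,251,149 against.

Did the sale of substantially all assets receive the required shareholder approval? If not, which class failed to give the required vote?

Approved — every class gave the required vote.

Series A: 3/5 of 10164238 = 6098542.80, rounded up to 6098543; 6,098,543 required, 6,100,477 in favor — approved.
Series B: 3/5 of 7285275 = 4371165; 4,371,165 required, 4,371,165 in favor — approved.
Series C: 4/5 of 14960540 = 11968432; 11,968,432 required, 11,968,432 in favor — approved.
Series D: a majority of 2658215 is 1329108; 1,329,108 required, 1,329,108 in favor — approved.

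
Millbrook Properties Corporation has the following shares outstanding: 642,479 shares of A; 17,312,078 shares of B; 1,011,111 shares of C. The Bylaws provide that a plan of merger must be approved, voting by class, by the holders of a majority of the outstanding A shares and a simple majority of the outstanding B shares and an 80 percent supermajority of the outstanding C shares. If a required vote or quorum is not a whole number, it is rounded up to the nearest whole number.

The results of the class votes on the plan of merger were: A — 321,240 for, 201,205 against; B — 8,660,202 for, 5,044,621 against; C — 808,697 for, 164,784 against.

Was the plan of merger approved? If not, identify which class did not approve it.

Not approved — the C shares did not give the required vote.

A: a majority of 642479 is 321240; 321,240 required, 321,240 in favor — approved.
B: a majority of 17312078 is 8656040; 8,656,040 required, 8,660,202 in favor — approved.
C: 4/5 of 1011111 = 808888.80, rounded up to 808889; 808,889 required, 808,697 in favor — not approved.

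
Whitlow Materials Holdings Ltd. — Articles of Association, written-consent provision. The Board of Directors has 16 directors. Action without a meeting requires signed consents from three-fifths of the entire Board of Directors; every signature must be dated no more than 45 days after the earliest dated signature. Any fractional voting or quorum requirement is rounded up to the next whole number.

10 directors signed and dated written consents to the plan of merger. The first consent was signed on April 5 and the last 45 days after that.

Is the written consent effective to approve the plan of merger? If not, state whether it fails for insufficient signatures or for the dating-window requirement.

Effective — both the signature and dating-window requirements are satisfied.

Signatures required: three-fifths of 16 — 3/5 of 16 = 9.60, rounded up to 10, so 10 needed; 10 signed. Sufficient.
Dating window: the latest signature is 45 days after the earliest; the limit is 45 days. Within the window.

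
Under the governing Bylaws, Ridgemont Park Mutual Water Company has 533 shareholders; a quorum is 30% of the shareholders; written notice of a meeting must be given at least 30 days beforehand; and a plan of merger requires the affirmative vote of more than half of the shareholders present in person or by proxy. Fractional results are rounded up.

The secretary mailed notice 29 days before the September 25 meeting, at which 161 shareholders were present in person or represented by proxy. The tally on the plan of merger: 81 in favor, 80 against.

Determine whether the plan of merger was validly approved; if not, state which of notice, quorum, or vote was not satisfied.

Invalid — notice requirement not satisfied.

Notice: 29 days given; 30 required. Not satisfied.
Quorum: 30% of 533 = 159.90, rounded up to 160; 161 present. Satisfied.
Vote: requires a majority of those present (161); a majority of 161 is 81, so 81 needed; 81 in favor. Satisfied.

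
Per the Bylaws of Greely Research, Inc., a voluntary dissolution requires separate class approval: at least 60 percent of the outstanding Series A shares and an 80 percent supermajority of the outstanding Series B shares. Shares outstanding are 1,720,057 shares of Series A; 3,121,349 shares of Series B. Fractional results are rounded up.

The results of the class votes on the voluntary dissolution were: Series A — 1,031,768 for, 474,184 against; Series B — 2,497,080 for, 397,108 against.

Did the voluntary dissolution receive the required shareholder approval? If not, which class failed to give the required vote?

Not approved — the Series A shares did not give the required vote.

Series A: 3/5 of 1720057 = 1032034.20, rounded up to 1032035; 1,032,035 required, 1,031,768 in favor — not approved.
Series B: 4/5 of 3121349 = 2497079.20, rounded up to 2497080; 2,497,080 required, 2,497,080 in favor — approved.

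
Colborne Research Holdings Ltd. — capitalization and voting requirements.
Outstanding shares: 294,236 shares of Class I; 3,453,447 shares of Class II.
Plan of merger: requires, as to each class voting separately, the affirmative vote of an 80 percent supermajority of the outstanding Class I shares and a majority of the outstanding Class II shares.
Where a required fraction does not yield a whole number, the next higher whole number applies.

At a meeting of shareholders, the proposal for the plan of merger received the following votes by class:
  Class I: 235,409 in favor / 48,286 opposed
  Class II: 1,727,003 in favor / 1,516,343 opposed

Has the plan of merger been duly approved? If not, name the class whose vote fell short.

Class I: 4/5 of 294236 = 235388.80, rounded up to 235389; 235,389 required, 235,409 in favor — approved.
Class II: a majority of 3453447 is 1726724; 1,726,724 required, 1,727,003 in favor — approved.

Approved — every class gave the required vote.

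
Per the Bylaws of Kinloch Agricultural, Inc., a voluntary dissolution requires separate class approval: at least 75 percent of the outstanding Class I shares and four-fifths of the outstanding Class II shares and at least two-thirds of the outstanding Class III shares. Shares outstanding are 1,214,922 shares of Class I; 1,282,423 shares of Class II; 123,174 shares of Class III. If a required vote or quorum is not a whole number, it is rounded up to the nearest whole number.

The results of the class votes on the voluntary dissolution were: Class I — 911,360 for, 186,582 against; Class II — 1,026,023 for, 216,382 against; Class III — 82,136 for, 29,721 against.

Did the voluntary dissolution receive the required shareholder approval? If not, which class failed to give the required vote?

Class I: 3/4 of 1214922 = 911191.50, rounded up to 911192; 911,192 required, 911,360 in favor — approved.
Class II: 4/5 of 1282423 = 1025938.40, rounded up to 1025939; 1,025,939 required, 1,026,023 in favor — approved.
Class III: 2/3 of 123174 = 82116; 82,116 required, 82,136 in favor — approved.

Approved — every class gave the required vote.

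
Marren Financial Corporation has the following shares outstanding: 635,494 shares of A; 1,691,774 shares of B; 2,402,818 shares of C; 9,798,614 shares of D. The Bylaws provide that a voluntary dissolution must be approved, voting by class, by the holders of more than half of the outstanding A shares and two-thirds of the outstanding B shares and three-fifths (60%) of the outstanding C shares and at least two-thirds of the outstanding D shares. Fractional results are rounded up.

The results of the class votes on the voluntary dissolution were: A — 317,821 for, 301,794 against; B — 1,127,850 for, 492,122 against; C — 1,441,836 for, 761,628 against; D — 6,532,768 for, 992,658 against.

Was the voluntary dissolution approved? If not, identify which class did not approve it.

A: a majority of 635494 is 317748; 317,748 required, 317,821 in favor — approved.
B: 2/3 of 1691774 = 1127849.33, rounded up to 1127850; 1,127,850 required, 1,127,850 in favor — approved.
C: 3/5 of 2402818 = 1441690.80, rounded up to 1441691; 1,441,691 required, 1,441,836 in favor — approved.
D: 2/3 of 9798614 = 6532409.33, rounded up to 6532410; 6,532,410 required, 6,532,768 in favor — approved.

Approved — every class gave the required vote.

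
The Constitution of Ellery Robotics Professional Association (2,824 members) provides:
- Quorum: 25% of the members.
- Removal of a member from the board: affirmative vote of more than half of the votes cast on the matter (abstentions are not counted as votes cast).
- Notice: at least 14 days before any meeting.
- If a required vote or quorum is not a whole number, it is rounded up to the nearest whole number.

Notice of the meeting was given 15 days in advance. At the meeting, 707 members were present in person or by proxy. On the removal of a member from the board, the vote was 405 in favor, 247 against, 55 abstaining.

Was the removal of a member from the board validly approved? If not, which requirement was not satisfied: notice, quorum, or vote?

Notice: 15 days given; 14 required. Satisfied.
Quorum: 25% of 2,824 = 706; 707 present. Satisfied.
Vote: requires a majority of the votes cast (707 − 55 abstaining = 652); a majority of 652 is 327, so 327 needed; 405 in favor. Satisfied.

Valid — all requirements satisfied.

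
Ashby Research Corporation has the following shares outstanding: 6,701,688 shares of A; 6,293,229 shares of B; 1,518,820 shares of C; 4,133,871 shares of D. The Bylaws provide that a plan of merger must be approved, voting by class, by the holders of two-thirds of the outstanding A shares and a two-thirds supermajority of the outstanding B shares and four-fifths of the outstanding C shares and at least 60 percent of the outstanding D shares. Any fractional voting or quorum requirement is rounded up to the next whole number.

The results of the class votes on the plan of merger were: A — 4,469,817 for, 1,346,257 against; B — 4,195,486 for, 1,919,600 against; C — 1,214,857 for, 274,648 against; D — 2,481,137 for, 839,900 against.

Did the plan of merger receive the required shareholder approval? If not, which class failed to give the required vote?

Not approved — the C shares did not give the required vote.

A: 2/3 of 6701688 = 4467792; 4,467,792 required, 4,469,817 in favor — approved.
B: 2/3 of 6293229 = 4195486; 4,195,486 required, 4,195,486 in favor — approved.
C: 4/5 of 1518820 = 1215056; 1,215,056 required, 1,214,857 in favor — not approved.
D: 3/5 of 4133871 = 2480322.60, rounded up to 2480323; 2,480,323 required, 2,481,137 in favor — approved.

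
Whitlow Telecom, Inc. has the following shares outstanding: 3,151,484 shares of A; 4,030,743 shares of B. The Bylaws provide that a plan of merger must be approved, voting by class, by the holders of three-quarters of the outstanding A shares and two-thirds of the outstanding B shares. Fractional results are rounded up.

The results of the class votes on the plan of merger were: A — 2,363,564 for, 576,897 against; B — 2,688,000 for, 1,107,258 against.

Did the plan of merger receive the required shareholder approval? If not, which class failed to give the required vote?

A: 3/4 of 3151484 = 2363613; 2,363,613 required, 2,363,564 in favor — not approved.
B: 2/3 of 4030743 = 2687162; 2,687,162 required, 2,688,000 in favor — approved.

Not approved — the A shares did not give the required vote.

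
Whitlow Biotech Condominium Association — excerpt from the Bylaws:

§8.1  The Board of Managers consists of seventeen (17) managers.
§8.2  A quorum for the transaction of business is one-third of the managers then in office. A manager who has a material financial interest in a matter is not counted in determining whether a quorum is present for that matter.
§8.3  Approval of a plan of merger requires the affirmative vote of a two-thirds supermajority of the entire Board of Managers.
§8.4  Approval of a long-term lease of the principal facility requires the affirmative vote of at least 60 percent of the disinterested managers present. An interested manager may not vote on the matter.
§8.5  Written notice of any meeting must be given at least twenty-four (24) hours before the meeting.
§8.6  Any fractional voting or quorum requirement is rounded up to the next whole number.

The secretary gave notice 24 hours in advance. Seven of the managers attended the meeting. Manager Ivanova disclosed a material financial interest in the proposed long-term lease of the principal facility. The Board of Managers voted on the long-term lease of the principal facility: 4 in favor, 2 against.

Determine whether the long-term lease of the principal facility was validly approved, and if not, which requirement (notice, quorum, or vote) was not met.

Valid — all requirements satisfied.

Notice: 24 hours given; 24 required (24 ≥ 24). Satisfied.
Quorum: 7 present, but the 1 interested manager does not count, leaving 6. Quorum is 6. Satisfied.
Vote: the long-term lease of the principal facility requires three-fifths of the disinterested managers present (7 − 1 = 6). 3/5 of 6 = 3.60, rounded up to 4, so 4 affirmative votes are needed; 4 voted in favor. Satisfied.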